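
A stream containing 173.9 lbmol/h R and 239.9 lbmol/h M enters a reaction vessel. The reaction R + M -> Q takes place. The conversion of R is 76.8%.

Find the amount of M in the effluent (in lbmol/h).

R reacted = 0.768 × 173.9 = 133.6 lbmol/h; ν_R = −1, so ξ = 133.6/1 = 133.6 lbmol/h.
Outlet amounts (n = n₀ + ν ξ):
  R: 173.9 − 1(133.6) = 40.34
  M: 239.9 − 1(133.6) = 106.3
  Q: 0 + 1(133.6) = 133.6

106 lbmol/h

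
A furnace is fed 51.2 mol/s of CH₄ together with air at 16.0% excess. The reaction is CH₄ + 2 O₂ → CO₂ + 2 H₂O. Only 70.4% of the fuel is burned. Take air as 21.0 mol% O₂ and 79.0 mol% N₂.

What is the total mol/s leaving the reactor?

617 mol/s

Stoichiometric O₂ = 2 × 51.2 = 102.4 mol/s; O₂ fed = 102.4 × 1.160 = 118.8 mol/s.
N₂ fed = 118.8 × 79/21 = 446.9 mol/s.
Fuel reacted = 0.704 × 51.2 → ξ = 36.04 mol/s.
Outlet (n = n₀ + ν ξ):
  CH₄: 51.2 − 1(36.04) = 15.16
  O₂: 118.8 − 2(36.04) = 46.69
  N₂: 446.9 (inert)
  CO₂: 0 + 1(36.04) = 36.04
  H₂O: 0 + 2(36.04) = 72.09
Total out = 15.16 + 46.69 + 446.9 + 36.04 + 72.09 = 616.8 mol/s.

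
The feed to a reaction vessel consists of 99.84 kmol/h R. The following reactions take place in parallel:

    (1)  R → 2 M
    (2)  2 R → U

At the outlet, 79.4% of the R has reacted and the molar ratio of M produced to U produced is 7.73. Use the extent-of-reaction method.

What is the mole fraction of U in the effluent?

Conversion of R: R consumed = 0.794 × 99.84 = 79.27 kmol/h = 1ξ₁ + 2ξ₂.
Selectivity: 2ξ₁ / (1ξ₂) = 7.73 → ξ₁ = 3.865 ξ₂.
Substitute: (1·3.865 + 2) ξ₂ = 79.27 → ξ₂ = 13.52 kmol/h, ξ₁ = 52.24 kmol/h.
Outlet amounts (n = n₀ + Σ ν·ξ):
  R: 99.84 − 1(52.24) − 2(13.52) = 20.57
  M: 0 + 2(52.24) = 104.5
  U: 0 + 1(13.52) = 13.52
Total out = 138.6 kmol/h; y_U = 13.52 / 138.6 = 0.09755.

0.0975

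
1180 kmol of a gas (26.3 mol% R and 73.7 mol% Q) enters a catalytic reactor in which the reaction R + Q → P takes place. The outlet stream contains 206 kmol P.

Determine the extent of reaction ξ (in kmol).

For P: n = n₀ + 1ξ → 206 = 0 + 1ξ, giving ξ = 206 kmol.
Outlet amounts (n = n₀ + ν ξ):
  R: 310.3 − 1(206) = 104.3
  Q: 869.7 − 1(206) = 663.7
  P: 0 + 1(206) = 206

ξ = 206 kmol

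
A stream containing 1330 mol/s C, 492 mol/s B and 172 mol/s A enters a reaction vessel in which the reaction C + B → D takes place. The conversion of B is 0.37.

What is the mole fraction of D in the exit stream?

B reacted = 0.37 × 492 = 182 mol/s; ν_B = −1, so ξ = 182/1 = 182 mol/s.
Outlet amounts (n = n₀ + ν ξ):
  C: 1330 − 1(182) = 1148
  B: 492 − 1(182) = 310
  D: 0 + 1(182) = 182
  A: 172 (inert)
Total out = 1812 mol/s; y_D = 182 / 1812 = 0.1005.

0.1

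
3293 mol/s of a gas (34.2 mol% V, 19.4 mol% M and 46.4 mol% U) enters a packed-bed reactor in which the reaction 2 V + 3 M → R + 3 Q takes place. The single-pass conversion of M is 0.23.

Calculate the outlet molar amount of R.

49 mol/s

M reacted = 0.23 × 638.8 = 146.9 mol/s; ν_M = −3, so ξ = 146.9/3 = 48.98 mol/s.
Outlet amounts (n = n₀ + ν ξ):
  V: 1126 − 2(48.98) = 1028
  M: 638.8 − 3(48.98) = 491.9
  R: 0 + 1(48.98) = 48.98
  Q: 0 + 3(48.98) = 146.9
  U: 1528 (inert)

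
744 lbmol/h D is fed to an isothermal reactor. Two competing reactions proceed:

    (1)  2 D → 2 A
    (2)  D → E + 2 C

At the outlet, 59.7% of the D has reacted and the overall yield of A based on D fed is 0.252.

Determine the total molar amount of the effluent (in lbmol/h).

Yield of A: 2ξ₁ / 744 = 0.252 → ξ₁ = 93.74 lbmol/h.
Conversion of D: 2ξ₁ + 1ξ₂ = 0.597 × 744 = 444.2 → ξ₂ = 256.7 lbmol/h.
Outlet amounts (n = n₀ + Σ ν·ξ):
  D: 744 − 2(93.74) − 1(256.7) = 299.8
  A: 0 + 2(93.74) = 187.5
  E: 0 + 1(256.7) = 256.7
  C: 0 + 2(256.7) = 513.4
Total out = 299.8 + 187.5 + 256.7 + 513.4 = 1257 lbmol/h.

1260 lbmol/h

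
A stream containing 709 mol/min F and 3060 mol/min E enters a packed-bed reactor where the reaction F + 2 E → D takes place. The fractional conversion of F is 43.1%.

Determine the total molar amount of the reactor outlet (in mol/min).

F reacted = 0.431 × 709 = 305.6 mol/min; ν_F = −1, so ξ = 305.6/1 = 305.6 mol/min.
Outlet amounts (n = n₀ + ν ξ):
  F: 709 − 1(305.6) = 403.4
  E: 3060 − 2(305.6) = 2449
  D: 0 + 1(305.6) = 305.6
Total out = 403.4 + 2449 + 305.6 = 3158 mol/min.

3160 mol/min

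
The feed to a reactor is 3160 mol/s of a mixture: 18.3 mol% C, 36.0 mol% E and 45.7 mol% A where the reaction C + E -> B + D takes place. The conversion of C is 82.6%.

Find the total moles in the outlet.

3160 mol/s

C reacted = 0.826 × 578.3 = 477.7 mol/s; ν_C = −1, so ξ = 477.7/1 = 477.7 mol/s.
Outlet amounts (n = n₀ + ν ξ):
  C: 578.3 − 1(477.7) = 100.6
  E: 1138 − 1(477.7) = 659.9
  B: 0 + 1(477.7) = 477.7
  D: 0 + 1(477.7) = 477.7
  A: 1444 (inert)
Total out = 100.6 + 659.9 + 477.7 + 477.7 + 1444 = 3160 mol/s.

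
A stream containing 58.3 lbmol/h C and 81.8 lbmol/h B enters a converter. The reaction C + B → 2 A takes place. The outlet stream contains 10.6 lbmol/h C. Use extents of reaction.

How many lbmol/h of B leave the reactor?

For C: n = n₀ − 1ξ → 10.6 = 58.3 − 1ξ, giving ξ = 47.7 lbmol/h.
Outlet amounts (n = n₀ + ν ξ):
  C: 58.3 − 1(47.7) = 10.6
  B: 81.8 − 1(47.7) = 34.1
  A: 0 + 2(47.7) = 95.4

34.1 lbmol/h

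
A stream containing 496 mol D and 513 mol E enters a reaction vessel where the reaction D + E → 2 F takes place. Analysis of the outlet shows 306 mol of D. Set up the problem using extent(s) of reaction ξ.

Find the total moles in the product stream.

For D: n = n₀ − 1ξ → 306 = 496 − 1ξ, giving ξ = 190 mol.
Outlet amounts (n = n₀ + ν ξ):
  D: 496 − 1(190) = 306
  E: 513 − 1(190) = 323
  F: 0 + 2(190) = 380
Total out = 306 + 323 + 380 = 1009 mol.

1010 mol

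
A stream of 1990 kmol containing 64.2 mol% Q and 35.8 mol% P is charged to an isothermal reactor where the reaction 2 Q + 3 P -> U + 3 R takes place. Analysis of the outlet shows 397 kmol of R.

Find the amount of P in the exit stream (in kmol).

For R: n = n₀ + 3ξ → 397 = 0 + 3ξ, giving ξ = 132.3 kmol.
Outlet amounts (n = n₀ + ν ξ):
  Q: 1278 − 2(132.3) = 1013
  P: 712.4 − 3(132.3) = 315.4
  U: 0 + 1(132.3) = 132.3
  R: 0 + 3(132.3) = 397

315 kmol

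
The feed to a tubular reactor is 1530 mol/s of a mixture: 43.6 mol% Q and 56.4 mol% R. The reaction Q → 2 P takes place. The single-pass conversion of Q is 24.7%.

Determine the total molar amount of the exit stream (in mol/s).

1690 mol/s

Q reacted = 0.247 × 667.1 = 164.8 mol/s; ν_Q = −1, so ξ = 164.8/1 = 164.8 mol/s.
Outlet amounts (n = n₀ + ν ξ):
  Q: 667.1 − 1(164.8) = 502.3
  P: 0 + 2(164.8) = 329.5
  R: 862.9 (inert)
Total out = 502.3 + 329.5 + 862.9 = 1695 mol/s.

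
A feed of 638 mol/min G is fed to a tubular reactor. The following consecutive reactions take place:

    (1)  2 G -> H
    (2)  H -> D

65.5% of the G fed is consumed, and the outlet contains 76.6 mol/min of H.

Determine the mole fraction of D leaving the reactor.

Conversion of G: G consumed = 2ξ₁ = 0.655 × 638 → ξ₁ = 208.9 mol/min.
H balance: n_H = 0 + 1ξ₁ − 1ξ₂ = 76.6 → ξ₂ = (1·208.9 − 76.6)/1 = 132.3 mol/min.
Outlet amounts (n = n₀ + Σ ν·ξ):
  G: 638 − 2(208.9) = 220.1
  H: 0 + 1(208.9) − 1(132.3) = 76.6
  D: 0 + 1(132.3) = 132.3
Total out = 429.1 mol/min; y_D = 132.3 / 429.1 = 0.3085.

0.308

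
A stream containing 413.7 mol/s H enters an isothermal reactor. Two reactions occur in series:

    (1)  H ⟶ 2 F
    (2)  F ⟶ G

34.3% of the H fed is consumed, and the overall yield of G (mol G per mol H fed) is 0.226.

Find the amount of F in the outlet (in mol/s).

190 mol/s

Conversion of H: H consumed = 1ξ₁ = 0.343 × 413.7 → ξ₁ = 141.9 mol/s.
Yield of G: 1ξ₂ / 413.7 = 0.226 → ξ₂ = 93.5 mol/s.
Outlet amounts (n = n₀ + Σ ν·ξ):
  H: 413.7 − 1(141.9) = 271.8
  F: 0 + 2(141.9) − 1(93.5) = 190.3
  G: 0 + 1(93.5) = 93.5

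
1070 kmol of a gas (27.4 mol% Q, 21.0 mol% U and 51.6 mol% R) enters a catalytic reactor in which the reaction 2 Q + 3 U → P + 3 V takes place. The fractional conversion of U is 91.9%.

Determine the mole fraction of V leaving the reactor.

0.206

U reacted = 0.919 × 224.7 = 206.5 kmol; ν_U = −3, so ξ = 206.5/3 = 68.83 kmol.
Outlet amounts (n = n₀ + ν ξ):
  Q: 293.2 − 2(68.83) = 155.5
  U: 224.7 − 3(68.83) = 18.2
  P: 0 + 1(68.83) = 68.83
  V: 0 + 3(68.83) = 206.5
  R: 552.1 (inert)
Total out = 1001 kmol; y_V = 206.5 / 1001 = 0.2063.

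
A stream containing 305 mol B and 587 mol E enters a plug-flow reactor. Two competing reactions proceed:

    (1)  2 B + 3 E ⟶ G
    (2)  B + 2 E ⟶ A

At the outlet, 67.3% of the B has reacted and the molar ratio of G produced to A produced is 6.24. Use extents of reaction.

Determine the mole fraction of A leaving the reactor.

0.0316

Conversion of B: B consumed = 0.673 × 305 = 205.3 mol = 2ξ₁ + 1ξ₂.
Selectivity: 1ξ₁ / (1ξ₂) = 6.24 → ξ₁ = 6.24 ξ₂.
Substitute: (2·6.24 + 1) ξ₂ = 205.3 → ξ₂ = 15.23 mol, ξ₁ = 95.02 mol.
Outlet amounts (n = n₀ + Σ ν·ξ):
  B: 305 − 2(95.02) − 1(15.23) = 99.73
  E: 587 − 3(95.02) − 2(15.23) = 271.5
  G: 0 + 1(95.02) = 95.02
  A: 0 + 1(15.23) = 15.23
Total out = 481.5 mol; y_A = 15.23 / 481.5 = 0.03163.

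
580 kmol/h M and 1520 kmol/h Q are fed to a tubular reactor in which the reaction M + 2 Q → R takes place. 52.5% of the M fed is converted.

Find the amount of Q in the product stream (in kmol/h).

911 kmol/h

M reacted = 0.525 × 580 = 304.5 kmol/h; ν_M = −1, so ξ = 304.5/1 = 304.5 kmol/h.
Outlet amounts (n = n₀ + ν ξ):
  M: 580 − 1(304.5) = 275.5
  Q: 1520 − 2(304.5) = 911
  R: 0 + 1(304.5) = 304.5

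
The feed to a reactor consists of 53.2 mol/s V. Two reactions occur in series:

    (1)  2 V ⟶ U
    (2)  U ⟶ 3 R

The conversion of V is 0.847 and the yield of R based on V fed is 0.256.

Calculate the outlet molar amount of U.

Conversion of V: V consumed = 2ξ₁ = 0.847 × 53.2 → ξ₁ = 22.53 mol/s.
Yield of R: 3ξ₂ / 53.2 = 0.256 → ξ₂ = 4.54 mol/s.
Outlet amounts (n = n₀ + Σ ν·ξ):
  V: 53.2 − 2(22.53) = 8.14
  U: 0 + 1(22.53) − 1(4.54) = 17.99
  R: 0 + 3(4.54) = 13.62

18 mol/s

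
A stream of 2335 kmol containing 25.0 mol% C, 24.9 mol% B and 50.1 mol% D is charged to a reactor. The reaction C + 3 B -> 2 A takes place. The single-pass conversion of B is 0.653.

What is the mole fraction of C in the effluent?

0.22

B reacted = 0.653 × 581.4 = 379.7 kmol; ν_B = −3, so ξ = 379.7/3 = 126.6 kmol.
Outlet amounts (n = n₀ + ν ξ):
  C: 583.8 − 1(126.6) = 457.2
  B: 581.4 − 3(126.6) = 201.8
  A: 0 + 2(126.6) = 253.1
  D: 1170 (inert)
Total out = 2082 kmol; y_C = 457.2 / 2082 = 0.2196.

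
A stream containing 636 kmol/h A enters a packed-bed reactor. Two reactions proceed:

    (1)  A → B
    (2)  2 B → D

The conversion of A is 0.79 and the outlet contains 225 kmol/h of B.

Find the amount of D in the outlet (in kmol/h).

Conversion of A: A consumed = 1ξ₁ = 0.79 × 636 → ξ₁ = 502.4 kmol/h.
B balance: n_B = 0 + 1ξ₁ − 2ξ₂ = 225 → ξ₂ = (1·502.4 − 225)/2 = 138.7 kmol/h.
Outlet amounts (n = n₀ + Σ ν·ξ):
  A: 636 − 1(502.4) = 133.6
  B: 0 + 1(502.4) − 2(138.7) = 225
  D: 0 + 1(138.7) = 138.7

139 kmol/h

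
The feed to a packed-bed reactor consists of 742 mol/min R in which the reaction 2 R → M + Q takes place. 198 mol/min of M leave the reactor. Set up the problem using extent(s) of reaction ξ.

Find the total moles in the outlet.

742 mol/min

For M: n = n₀ + 1ξ → 198 = 0 + 1ξ, giving ξ = 198 mol/min.
Outlet amounts (n = n₀ + ν ξ):
  R: 742 − 2(198) = 346
  M: 0 + 1(198) = 198
  Q: 0 + 1(198) = 198
Total out = 346 + 198 + 198 = 742 mol/min.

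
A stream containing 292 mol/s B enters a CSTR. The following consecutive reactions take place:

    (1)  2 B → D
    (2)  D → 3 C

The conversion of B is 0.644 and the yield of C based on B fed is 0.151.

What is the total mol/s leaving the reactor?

227 mol/s

Conversion of B: B consumed = 2ξ₁ = 0.644 × 292 → ξ₁ = 94.02 mol/s.
Yield of C: 3ξ₂ / 292 = 0.151 → ξ₂ = 14.7 mol/s.
Outlet amounts (n = n₀ + Σ ν·ξ):
  B: 292 − 2(94.02) = 104
  D: 0 + 1(94.02) − 1(14.7) = 79.33
  C: 0 + 3(14.7) = 44.09
Total out = 104 + 79.33 + 44.09 = 227.4 mol/s.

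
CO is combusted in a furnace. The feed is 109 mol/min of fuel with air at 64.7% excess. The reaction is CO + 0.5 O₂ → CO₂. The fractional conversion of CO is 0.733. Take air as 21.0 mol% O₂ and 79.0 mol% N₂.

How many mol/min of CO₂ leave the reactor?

79.9 mol/min

Stoichiometric O₂ = 0.5 × 109 = 54.5 mol/min; O₂ fed = 54.5 × 1.647 = 89.76 mol/min.
N₂ fed = 89.76 × 79/21 = 337.7 mol/min.
Fuel reacted = 0.733 × 109 → ξ = 79.9 mol/min.
Outlet (n = n₀ + ν ξ):
  CO: 109 − 1(79.9) = 29.1
  O₂: 89.76 − 0.5(79.9) = 49.81
  N₂: 337.7 (inert)
  CO₂: 0 + 1(79.9) = 79.9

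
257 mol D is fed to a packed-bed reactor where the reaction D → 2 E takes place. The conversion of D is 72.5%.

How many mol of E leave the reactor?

D reacted = 0.725 × 257 = 186.3 mol; ν_D = −1, so ξ = 186.3/1 = 186.3 mol.
Outlet amounts (n = n₀ + ν ξ):
  D: 257 − 1(186.3) = 70.68
  E: 0 + 2(186.3) = 372.6

373 mol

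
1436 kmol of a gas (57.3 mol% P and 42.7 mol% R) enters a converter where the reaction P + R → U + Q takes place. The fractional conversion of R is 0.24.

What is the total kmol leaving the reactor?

R reacted = 0.24 × 613.2 = 147.2 kmol; ν_R = −1, so ξ = 147.2/1 = 147.2 kmol.
Outlet amounts (n = n₀ + ν ξ):
  P: 822.8 − 1(147.2) = 675.7
  R: 613.2 − 1(147.2) = 466
  U: 0 + 1(147.2) = 147.2
  Q: 0 + 1(147.2) = 147.2
Total out = 675.7 + 466 + 147.2 + 147.2 = 1436 kmol.

1440 kmol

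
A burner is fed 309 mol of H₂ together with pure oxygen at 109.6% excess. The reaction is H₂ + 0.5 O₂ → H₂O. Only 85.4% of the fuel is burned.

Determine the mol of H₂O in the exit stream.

264 mol

Stoichiometric O₂ = 0.5 × 309 = 154.5 mol; O₂ fed = 154.5 × 2.096 = 323.8 mol.
Fuel reacted = 0.854 × 309 → ξ = 263.9 mol.
Outlet (n = n₀ + ν ξ):
  H₂: 309 − 1(263.9) = 45.11
  O₂: 323.8 − 0.5(263.9) = 191.9
  H₂O: 0 + 1(263.9) = 263.9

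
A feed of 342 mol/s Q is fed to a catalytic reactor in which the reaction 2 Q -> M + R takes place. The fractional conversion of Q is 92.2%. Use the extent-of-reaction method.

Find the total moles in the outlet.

342 mol/s

Q reacted = 0.922 × 342 = 315.3 mol/s; ν_Q = −2, so ξ = 315.3/2 = 157.7 mol/s.
Outlet amounts (n = n₀ + ν ξ):
  Q: 342 − 2(157.7) = 26.68
  M: 0 + 1(157.7) = 157.7
  R: 0 + 1(157.7) = 157.7
Total out = 26.68 + 157.7 + 157.7 = 342 mol/s.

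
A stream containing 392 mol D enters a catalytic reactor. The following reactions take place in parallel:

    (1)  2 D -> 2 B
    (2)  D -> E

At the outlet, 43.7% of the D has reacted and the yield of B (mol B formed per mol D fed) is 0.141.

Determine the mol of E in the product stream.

Yield of B: 2ξ₁ / 392 = 0.141 → ξ₁ = 27.64 mol.
Conversion of D: 2ξ₁ + 1ξ₂ = 0.437 × 392 = 171.3 → ξ₂ = 116 mol.
Outlet amounts (n = n₀ + Σ ν·ξ):
  D: 392 − 2(27.64) − 1(116) = 220.7
  B: 0 + 2(27.64) = 55.27
  E: 0 + 1(116) = 116

116 mol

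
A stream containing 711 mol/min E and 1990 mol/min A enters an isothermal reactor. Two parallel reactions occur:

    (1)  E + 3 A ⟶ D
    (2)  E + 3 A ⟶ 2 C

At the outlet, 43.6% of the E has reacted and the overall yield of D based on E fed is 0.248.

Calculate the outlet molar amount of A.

Yield of D: 1ξ₁ / 711 = 0.248 → ξ₁ = 176.3 mol/min.
Conversion of E: 1ξ₁ + 1ξ₂ = 0.436 × 711 = 310 → ξ₂ = 133.7 mol/min.
Outlet amounts (n = n₀ + Σ ν·ξ):
  E: 711 − 1(176.3) − 1(133.7) = 401
  A: 1990 − 3(176.3) − 3(133.7) = 1060
  D: 0 + 1(176.3) = 176.3
  C: 0 + 2(133.7) = 267.3

1060 mol/min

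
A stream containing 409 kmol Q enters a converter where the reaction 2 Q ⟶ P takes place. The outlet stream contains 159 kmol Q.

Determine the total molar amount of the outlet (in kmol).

284 kmol

For Q: n = n₀ − 2ξ → 159 = 409 − 2ξ, giving ξ = 125 kmol.
Outlet amounts (n = n₀ + ν ξ):
  Q: 409 − 2(125) = 159
  P: 0 + 1(125) = 125
Total out = 159 + 125 = 284 kmol.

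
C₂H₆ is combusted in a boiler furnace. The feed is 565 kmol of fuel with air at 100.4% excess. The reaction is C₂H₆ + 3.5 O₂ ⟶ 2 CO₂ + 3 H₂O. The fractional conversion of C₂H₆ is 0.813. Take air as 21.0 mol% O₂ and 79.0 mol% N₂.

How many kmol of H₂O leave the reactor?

Stoichiometric O₂ = 3.5 × 565 = 1978 kmol; O₂ fed = 1978 × 2.004 = 3963 kmol.
N₂ fed = 3963 × 79/21 = 14910 kmol.
Fuel reacted = 0.813 × 565 → ξ = 459.3 kmol.
Outlet (n = n₀ + ν ξ):
  C₂H₆: 565 − 1(459.3) = 105.7
  O₂: 3963 − 3.5(459.3) = 2355
  N₂: 14910 (inert)
  CO₂: 0 + 2(459.3) = 918.7
  H₂O: 0 + 3(459.3) = 1378

1380 kmol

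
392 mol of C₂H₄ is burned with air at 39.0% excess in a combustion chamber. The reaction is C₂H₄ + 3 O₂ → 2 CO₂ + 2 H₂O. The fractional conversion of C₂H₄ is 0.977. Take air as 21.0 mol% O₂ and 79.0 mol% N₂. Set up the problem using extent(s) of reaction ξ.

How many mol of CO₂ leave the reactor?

766 mol

Stoichiometric O₂ = 3 × 392 = 1176 mol; O₂ fed = 1176 × 1.390 = 1635 mol.
N₂ fed = 1635 × 79/21 = 6149 mol.
Fuel reacted = 0.977 × 392 → ξ = 383 mol.
Outlet (n = n₀ + ν ξ):
  C₂H₄: 392 − 1(383) = 9.016
  O₂: 1635 − 3(383) = 485.7
  N₂: 6149 (inert)
  CO₂: 0 + 2(383) = 766
  H₂O: 0 + 2(383) = 766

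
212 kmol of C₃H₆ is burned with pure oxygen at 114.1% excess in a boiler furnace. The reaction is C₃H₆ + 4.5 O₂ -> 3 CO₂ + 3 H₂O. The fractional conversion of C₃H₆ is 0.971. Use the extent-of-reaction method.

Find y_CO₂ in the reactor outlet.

Stoichiometric O₂ = 4.5 × 212 = 954 kmol; O₂ fed = 954 × 2.141 = 2043 kmol.
Fuel reacted = 0.971 × 212 → ξ = 205.9 kmol.
Outlet (n = n₀ + ν ξ):
  C₃H₆: 212 − 1(205.9) = 6.148
  O₂: 2043 − 4.5(205.9) = 1116
  CO₂: 0 + 3(205.9) = 617.6
  H₂O: 0 + 3(205.9) = 617.6
Total out = 2357 kmol; y_CO₂ = 617.6 / 2357 = 0.262.

0.262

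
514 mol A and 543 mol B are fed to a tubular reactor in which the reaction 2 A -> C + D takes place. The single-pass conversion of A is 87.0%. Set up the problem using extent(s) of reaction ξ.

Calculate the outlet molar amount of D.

224 mol

A reacted = 0.87 × 514 = 447.2 mol; ν_A = −2, so ξ = 447.2/2 = 223.6 mol.
Outlet amounts (n = n₀ + ν ξ):
  A: 514 − 2(223.6) = 66.82
  C: 0 + 1(223.6) = 223.6
  D: 0 + 1(223.6) = 223.6
  B: 543 (inert)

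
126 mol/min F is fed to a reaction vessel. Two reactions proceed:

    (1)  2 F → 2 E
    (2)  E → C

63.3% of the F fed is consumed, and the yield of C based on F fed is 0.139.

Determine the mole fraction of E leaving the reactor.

Conversion of F: F consumed = 2ξ₁ = 0.633 × 126 → ξ₁ = 39.88 mol/min.
Yield of C: 1ξ₂ / 126 = 0.139 → ξ₂ = 17.51 mol/min.
Outlet amounts (n = n₀ + Σ ν·ξ):
  F: 126 − 2(39.88) = 46.24
  E: 0 + 2(39.88) − 1(17.51) = 62.24
  C: 0 + 1(17.51) = 17.51
Total out = 126 mol/min; y_E = 62.24 / 126 = 0.494.

0.494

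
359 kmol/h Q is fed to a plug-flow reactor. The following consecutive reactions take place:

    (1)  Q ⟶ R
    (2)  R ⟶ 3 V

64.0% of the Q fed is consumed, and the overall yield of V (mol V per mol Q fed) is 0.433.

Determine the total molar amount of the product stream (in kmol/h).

Conversion of Q: Q consumed = 1ξ₁ = 0.64 × 359 → ξ₁ = 229.8 kmol/h.
Yield of V: 3ξ₂ / 359 = 0.433 → ξ₂ = 51.82 kmol/h.
Outlet amounts (n = n₀ + Σ ν·ξ):
  Q: 359 − 1(229.8) = 129.2
  R: 0 + 1(229.8) − 1(51.82) = 177.9
  V: 0 + 3(51.82) = 155.4
Total out = 129.2 + 177.9 + 155.4 = 462.6 kmol/h.

463 kmol/h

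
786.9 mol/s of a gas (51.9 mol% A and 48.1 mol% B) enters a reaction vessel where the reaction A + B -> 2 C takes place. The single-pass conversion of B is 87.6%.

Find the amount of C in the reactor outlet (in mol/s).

B reacted = 0.876 × 378.5 = 331.6 mol/s; ν_B = −1, so ξ = 331.6/1 = 331.6 mol/s.
Outlet amounts (n = n₀ + ν ξ):
  A: 408.4 − 1(331.6) = 76.84
  B: 378.5 − 1(331.6) = 46.93
  C: 0 + 2(331.6) = 663.1

663 mol/s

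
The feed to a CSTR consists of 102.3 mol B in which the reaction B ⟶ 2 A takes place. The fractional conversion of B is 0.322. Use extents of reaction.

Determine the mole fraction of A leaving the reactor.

B reacted = 0.322 × 102.3 = 32.94 mol; ν_B = −1, so ξ = 32.94/1 = 32.94 mol.
Outlet amounts (n = n₀ + ν ξ):
  B: 102.3 − 1(32.94) = 69.36
  A: 0 + 2(32.94) = 65.88
Total out = 135.2 mol; y_A = 65.88 / 135.2 = 0.4871.

0.487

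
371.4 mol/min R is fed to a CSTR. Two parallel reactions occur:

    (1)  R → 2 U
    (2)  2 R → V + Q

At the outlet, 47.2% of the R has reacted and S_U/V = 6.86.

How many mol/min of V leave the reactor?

32.3 mol/min

Conversion of R: R consumed = 0.472 × 371.4 = 175.3 mol/min = 1ξ₁ + 2ξ₂.
Selectivity: 2ξ₁ / (1ξ₂) = 6.86 → ξ₁ = 3.43 ξ₂.
Substitute: (1·3.43 + 2) ξ₂ = 175.3 → ξ₂ = 32.28 mol/min, ξ₁ = 110.7 mol/min.
Outlet amounts (n = n₀ + Σ ν·ξ):
  R: 371.4 − 1(110.7) − 2(32.28) = 196.1
  U: 0 + 2(110.7) = 221.5
  V: 0 + 1(32.28) = 32.28
  Q: 0 + 1(32.28) = 32.28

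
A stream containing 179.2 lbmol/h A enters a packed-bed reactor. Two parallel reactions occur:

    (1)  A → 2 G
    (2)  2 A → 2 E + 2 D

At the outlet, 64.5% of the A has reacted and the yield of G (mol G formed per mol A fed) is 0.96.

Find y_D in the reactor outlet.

Yield of G: 2ξ₁ / 179.2 = 0.96 → ξ₁ = 86.02 lbmol/h.
Conversion of A: 1ξ₁ + 2ξ₂ = 0.645 × 179.2 = 115.6 → ξ₂ = 14.78 lbmol/h.
Outlet amounts (n = n₀ + Σ ν·ξ):
  A: 179.2 − 1(86.02) − 2(14.78) = 63.62
  G: 0 + 2(86.02) = 172
  E: 0 + 2(14.78) = 29.57
  D: 0 + 2(14.78) = 29.57
Total out = 294.8 lbmol/h; y_D = 29.57 / 294.8 = 0.1003.

0.1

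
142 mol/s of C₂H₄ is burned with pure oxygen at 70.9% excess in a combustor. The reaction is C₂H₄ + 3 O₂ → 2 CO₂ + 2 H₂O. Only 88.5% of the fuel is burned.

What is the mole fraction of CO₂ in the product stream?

Stoichiometric O₂ = 3 × 142 = 426 mol/s; O₂ fed = 426 × 1.709 = 728 mol/s.
Fuel reacted = 0.885 × 142 → ξ = 125.7 mol/s.
Outlet (n = n₀ + ν ξ):
  C₂H₄: 142 − 1(125.7) = 16.33
  O₂: 728 − 3(125.7) = 351
  CO₂: 0 + 2(125.7) = 251.3
  H₂O: 0 + 2(125.7) = 251.3
Total out = 870 mol/s; y_CO₂ = 251.3 / 870 = 0.2889.

0.289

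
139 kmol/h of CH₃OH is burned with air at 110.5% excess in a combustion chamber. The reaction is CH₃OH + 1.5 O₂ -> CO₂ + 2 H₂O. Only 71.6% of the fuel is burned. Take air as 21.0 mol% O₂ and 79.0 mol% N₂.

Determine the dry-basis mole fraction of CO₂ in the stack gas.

0.0479

Stoichiometric O₂ = 1.5 × 139 = 208.5 kmol/h; O₂ fed = 208.5 × 2.105 = 438.9 kmol/h.
N₂ fed = 438.9 × 79/21 = 1651 kmol/h.
Fuel reacted = 0.716 × 139 → ξ = 99.52 kmol/h.
Outlet (n = n₀ + ν ξ):
  CH₃OH: 139 − 1(99.52) = 39.48
  O₂: 438.9 − 1.5(99.52) = 289.6
  N₂: 1651 (inert)
  CO₂: 0 + 1(99.52) = 99.52
  H₂O: 0 + 2(99.52) = 199
Dry total = 2080 kmol/h; y_CO₂ (dry) = 99.52 / 2080 = 0.04786.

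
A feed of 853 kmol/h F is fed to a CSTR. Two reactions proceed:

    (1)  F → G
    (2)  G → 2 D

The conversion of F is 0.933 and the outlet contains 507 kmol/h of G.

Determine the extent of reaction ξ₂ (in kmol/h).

Conversion of F: F consumed = 1ξ₁ = 0.933 × 853 → ξ₁ = 795.8 kmol/h.
G balance: n_G = 0 + 1ξ₁ − 1ξ₂ = 507 → ξ₂ = (1·795.8 − 507)/1 = 288.8 kmol/h.
Outlet amounts (n = n₀ + Σ ν·ξ):
  F: 853 − 1(795.8) = 57.15
  G: 0 + 1(795.8) − 1(288.8) = 507
  D: 0 + 2(288.8) = 577.7

ξ₂ = 289 kmol/h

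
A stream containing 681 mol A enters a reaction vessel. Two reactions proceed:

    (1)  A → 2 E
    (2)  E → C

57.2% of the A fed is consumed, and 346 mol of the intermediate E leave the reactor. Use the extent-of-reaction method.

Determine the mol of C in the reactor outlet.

Conversion of A: A consumed = 1ξ₁ = 0.572 × 681 → ξ₁ = 389.5 mol.
E balance: n_E = 0 + 2ξ₁ − 1ξ₂ = 346 → ξ₂ = (2·389.5 − 346)/1 = 433.1 mol.
Outlet amounts (n = n₀ + Σ ν·ξ):
  A: 681 − 1(389.5) = 291.5
  E: 0 + 2(389.5) − 1(433.1) = 346
  C: 0 + 1(433.1) = 433.1

433 mol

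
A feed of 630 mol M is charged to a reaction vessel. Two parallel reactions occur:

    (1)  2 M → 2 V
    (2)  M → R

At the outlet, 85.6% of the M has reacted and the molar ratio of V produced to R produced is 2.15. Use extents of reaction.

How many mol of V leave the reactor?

368 mol

Conversion of M: M consumed = 0.856 × 630 = 539.3 mol = 2ξ₁ + 1ξ₂.
Selectivity: 2ξ₁ / (1ξ₂) = 2.15 → ξ₁ = 1.075 ξ₂.
Substitute: (2·1.075 + 1) ξ₂ = 539.3 → ξ₂ = 171.2 mol, ξ₁ = 184 mol.
Outlet amounts (n = n₀ + Σ ν·ξ):
  M: 630 − 2(184) − 1(171.2) = 90.72
  V: 0 + 2(184) = 368.1
  R: 0 + 1(171.2) = 171.2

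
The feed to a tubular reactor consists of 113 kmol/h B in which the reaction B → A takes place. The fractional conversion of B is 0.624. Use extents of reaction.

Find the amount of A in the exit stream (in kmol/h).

70.5 kmol/h

B reacted = 0.624 × 113 = 70.51 kmol/h; ν_B = −1, so ξ = 70.51/1 = 70.51 kmol/h.
Outlet amounts (n = n₀ + ν ξ):
  B: 113 − 1(70.51) = 42.49
  A: 0 + 1(70.51) = 70.51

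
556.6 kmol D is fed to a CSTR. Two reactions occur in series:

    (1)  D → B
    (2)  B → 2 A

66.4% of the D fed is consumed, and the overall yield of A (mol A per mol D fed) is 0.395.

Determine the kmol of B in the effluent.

Conversion of D: D consumed = 1ξ₁ = 0.664 × 556.6 → ξ₁ = 369.6 kmol.
Yield of A: 2ξ₂ / 556.6 = 0.395 → ξ₂ = 109.9 kmol.
Outlet amounts (n = n₀ + Σ ν·ξ):
  D: 556.6 − 1(369.6) = 187
  B: 0 + 1(369.6) − 1(109.9) = 259.7
  A: 0 + 2(109.9) = 219.9

260 kmol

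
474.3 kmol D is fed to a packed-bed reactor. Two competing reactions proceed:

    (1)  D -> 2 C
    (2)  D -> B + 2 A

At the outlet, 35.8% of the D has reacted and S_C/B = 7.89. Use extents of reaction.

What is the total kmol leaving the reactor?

678 kmol

Conversion of D: D consumed = 0.358 × 474.3 = 169.8 kmol = 1ξ₁ + 1ξ₂.
Selectivity: 2ξ₁ / (1ξ₂) = 7.89 → ξ₁ = 3.945 ξ₂.
Substitute: (1·3.945 + 1) ξ₂ = 169.8 → ξ₂ = 34.34 kmol, ξ₁ = 135.5 kmol.
Outlet amounts (n = n₀ + Σ ν·ξ):
  D: 474.3 − 1(135.5) − 1(34.34) = 304.5
  C: 0 + 2(135.5) = 270.9
  B: 0 + 1(34.34) = 34.34
  A: 0 + 2(34.34) = 68.68
Total out = 304.5 + 270.9 + 34.34 + 68.68 = 678.4 kmol.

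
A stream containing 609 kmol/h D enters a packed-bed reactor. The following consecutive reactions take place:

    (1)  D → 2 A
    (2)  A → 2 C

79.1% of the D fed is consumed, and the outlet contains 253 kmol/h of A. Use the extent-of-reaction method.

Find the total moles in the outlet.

1800 kmol/h

Conversion of D: D consumed = 1ξ₁ = 0.791 × 609 → ξ₁ = 481.7 kmol/h.
A balance: n_A = 0 + 2ξ₁ − 1ξ₂ = 253 → ξ₂ = (2·481.7 − 253)/1 = 710.4 kmol/h.
Outlet amounts (n = n₀ + Σ ν·ξ):
  D: 609 − 1(481.7) = 127.3
  A: 0 + 2(481.7) − 1(710.4) = 253
  C: 0 + 2(710.4) = 1421
Total out = 127.3 + 253 + 1421 = 1801 kmol/h.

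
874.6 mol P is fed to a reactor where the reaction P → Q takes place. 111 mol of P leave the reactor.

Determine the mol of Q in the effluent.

For P: n = n₀ − 1ξ → 111 = 874.6 − 1ξ, giving ξ = 763.6 mol.
Outlet amounts (n = n₀ + ν ξ):
  P: 874.6 − 1(763.6) = 111
  Q: 0 + 1(763.6) = 763.6

764 mol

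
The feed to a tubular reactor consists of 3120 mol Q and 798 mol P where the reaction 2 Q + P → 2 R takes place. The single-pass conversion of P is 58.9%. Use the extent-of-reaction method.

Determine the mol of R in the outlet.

940 mol

P reacted = 0.589 × 798 = 470 mol; ν_P = −1, so ξ = 470/1 = 470 mol.
Outlet amounts (n = n₀ + ν ξ):
  Q: 3120 − 2(470) = 2180
  P: 798 − 1(470) = 328
  R: 0 + 2(470) = 940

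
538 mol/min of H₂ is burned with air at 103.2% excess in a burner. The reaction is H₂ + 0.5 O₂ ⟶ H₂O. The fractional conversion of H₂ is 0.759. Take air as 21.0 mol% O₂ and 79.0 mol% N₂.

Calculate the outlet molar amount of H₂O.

408 mol/min

Stoichiometric O₂ = 0.5 × 538 = 269 mol/min; O₂ fed = 269 × 2.032 = 546.6 mol/min.
N₂ fed = 546.6 × 79/21 = 2056 mol/min.
Fuel reacted = 0.759 × 538 → ξ = 408.3 mol/min.
Outlet (n = n₀ + ν ξ):
  H₂: 538 − 1(408.3) = 129.7
  O₂: 546.6 − 0.5(408.3) = 342.4
  N₂: 2056 (inert)
  H₂O: 0 + 1(408.3) = 408.3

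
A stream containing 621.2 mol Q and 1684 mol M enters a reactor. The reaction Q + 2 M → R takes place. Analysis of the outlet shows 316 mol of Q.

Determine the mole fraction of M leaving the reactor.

0.633

For Q: n = n₀ − 1ξ → 316 = 621.2 − 1ξ, giving ξ = 305.2 mol.
Outlet amounts (n = n₀ + ν ξ):
  Q: 621.2 − 1(305.2) = 316
  M: 1684 − 2(305.2) = 1074
  R: 0 + 1(305.2) = 305.2
Total out = 1695 mol; y_M = 1074 / 1695 = 0.6335.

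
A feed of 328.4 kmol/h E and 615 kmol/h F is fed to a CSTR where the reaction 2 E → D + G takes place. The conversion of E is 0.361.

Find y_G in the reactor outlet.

E reacted = 0.361 × 328.4 = 118.6 kmol/h; ν_E = −2, so ξ = 118.6/2 = 59.28 kmol/h.
Outlet amounts (n = n₀ + ν ξ):
  E: 328.4 − 2(59.28) = 209.8
  D: 0 + 1(59.28) = 59.28
  G: 0 + 1(59.28) = 59.28
  F: 615 (inert)
Total out = 943.4 kmol/h; y_G = 59.28 / 943.4 = 0.06283.

0.0628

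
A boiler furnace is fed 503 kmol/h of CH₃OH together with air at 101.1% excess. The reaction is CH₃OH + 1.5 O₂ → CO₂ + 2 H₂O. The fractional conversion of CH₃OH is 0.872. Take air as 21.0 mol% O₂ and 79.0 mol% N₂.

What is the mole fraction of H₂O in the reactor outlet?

0.11

Stoichiometric O₂ = 1.5 × 503 = 754.5 kmol/h; O₂ fed = 754.5 × 2.011 = 1517 kmol/h.
N₂ fed = 1517 × 79/21 = 5708 kmol/h.
Fuel reacted = 0.872 × 503 → ξ = 438.6 kmol/h.
Outlet (n = n₀ + ν ξ):
  CH₃OH: 503 − 1(438.6) = 64.38
  O₂: 1517 − 1.5(438.6) = 859.4
  N₂: 5708 (inert)
  CO₂: 0 + 1(438.6) = 438.6
  H₂O: 0 + 2(438.6) = 877.2
Total out = 7948 kmol/h; y_H₂O = 877.2 / 7948 = 0.1104.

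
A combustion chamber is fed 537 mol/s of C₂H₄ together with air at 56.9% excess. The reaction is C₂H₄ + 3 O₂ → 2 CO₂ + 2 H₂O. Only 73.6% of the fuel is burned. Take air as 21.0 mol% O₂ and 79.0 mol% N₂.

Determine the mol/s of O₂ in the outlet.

1340 mol/s

Stoichiometric O₂ = 3 × 537 = 1611 mol/s; O₂ fed = 1611 × 1.569 = 2528 mol/s.
N₂ fed = 2528 × 79/21 = 9509 mol/s.
Fuel reacted = 0.736 × 537 → ξ = 395.2 mol/s.
Outlet (n = n₀ + ν ξ):
  C₂H₄: 537 − 1(395.2) = 141.8
  O₂: 2528 − 3(395.2) = 1342
  N₂: 9509 (inert)
  CO₂: 0 + 2(395.2) = 790.5
  H₂O: 0 + 2(395.2) = 790.5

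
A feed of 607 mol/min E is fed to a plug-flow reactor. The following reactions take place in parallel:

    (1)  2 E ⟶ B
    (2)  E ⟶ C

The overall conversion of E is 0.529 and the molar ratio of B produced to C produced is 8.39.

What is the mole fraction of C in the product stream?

0.0397

Conversion of E: E consumed = 0.529 × 607 = 321.1 mol/min = 2ξ₁ + 1ξ₂.
Selectivity: 1ξ₁ / (1ξ₂) = 8.39 → ξ₁ = 8.39 ξ₂.
Substitute: (2·8.39 + 1) ξ₂ = 321.1 → ξ₂ = 18.06 mol/min, ξ₁ = 151.5 mol/min.
Outlet amounts (n = n₀ + Σ ν·ξ):
  E: 607 − 2(151.5) − 1(18.06) = 285.9
  B: 0 + 1(151.5) = 151.5
  C: 0 + 1(18.06) = 18.06
Total out = 455.5 mol/min; y_C = 18.06 / 455.5 = 0.03965.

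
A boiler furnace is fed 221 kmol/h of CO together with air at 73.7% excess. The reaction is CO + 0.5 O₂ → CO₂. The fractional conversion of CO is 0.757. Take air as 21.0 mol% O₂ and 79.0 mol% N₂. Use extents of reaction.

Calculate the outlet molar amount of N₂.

Stoichiometric O₂ = 0.5 × 221 = 110.5 kmol/h; O₂ fed = 110.5 × 1.737 = 191.9 kmol/h.
N₂ fed = 191.9 × 79/21 = 722.1 kmol/h.
Fuel reacted = 0.757 × 221 → ξ = 167.3 kmol/h.
Outlet (n = n₀ + ν ξ):
  CO: 221 − 1(167.3) = 53.7
  O₂: 191.9 − 0.5(167.3) = 108.3
  N₂: 722.1 (inert)
  CO₂: 0 + 1(167.3) = 167.3

722 kmol/h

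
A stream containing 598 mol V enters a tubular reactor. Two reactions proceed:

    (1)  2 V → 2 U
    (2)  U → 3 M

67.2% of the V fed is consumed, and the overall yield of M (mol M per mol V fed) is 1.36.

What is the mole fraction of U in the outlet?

0.115

Conversion of V: V consumed = 2ξ₁ = 0.672 × 598 → ξ₁ = 200.9 mol.
Yield of M: 3ξ₂ / 598 = 1.36 → ξ₂ = 271.1 mol.
Outlet amounts (n = n₀ + Σ ν·ξ):
  V: 598 − 2(200.9) = 196.1
  U: 0 + 2(200.9) − 1(271.1) = 130.8
  M: 0 + 3(271.1) = 813.3
Total out = 1140 mol; y_U = 130.8 / 1140 = 0.1147.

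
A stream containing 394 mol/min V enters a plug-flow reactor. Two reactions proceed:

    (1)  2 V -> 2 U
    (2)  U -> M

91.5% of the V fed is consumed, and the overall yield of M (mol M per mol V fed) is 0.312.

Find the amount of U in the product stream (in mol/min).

238 mol/min

Conversion of V: V consumed = 2ξ₁ = 0.915 × 394 → ξ₁ = 180.3 mol/min.
Yield of M: 1ξ₂ / 394 = 0.312 → ξ₂ = 122.9 mol/min.
Outlet amounts (n = n₀ + Σ ν·ξ):
  V: 394 − 2(180.3) = 33.49
  U: 0 + 2(180.3) − 1(122.9) = 237.6
  M: 0 + 1(122.9) = 122.9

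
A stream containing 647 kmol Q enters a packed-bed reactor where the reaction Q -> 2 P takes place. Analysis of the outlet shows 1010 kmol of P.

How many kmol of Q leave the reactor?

142 kmol

For P: n = n₀ + 2ξ → 1010 = 0 + 2ξ, giving ξ = 505 kmol.
Outlet amounts (n = n₀ + ν ξ):
  Q: 647 − 1(505) = 142
  P: 0 + 2(505) = 1010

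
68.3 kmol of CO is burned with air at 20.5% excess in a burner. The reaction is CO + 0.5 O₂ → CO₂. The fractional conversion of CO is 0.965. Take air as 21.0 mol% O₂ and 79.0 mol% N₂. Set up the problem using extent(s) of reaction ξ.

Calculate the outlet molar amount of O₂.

Stoichiometric O₂ = 0.5 × 68.3 = 34.15 kmol; O₂ fed = 34.15 × 1.205 = 41.15 kmol.
N₂ fed = 41.15 × 79/21 = 154.8 kmol.
Fuel reacted = 0.965 × 68.3 → ξ = 65.91 kmol.
Outlet (n = n₀ + ν ξ):
  CO: 68.3 − 1(65.91) = 2.391
  O₂: 41.15 − 0.5(65.91) = 8.196
  N₂: 154.8 (inert)
  CO₂: 0 + 1(65.91) = 65.91

8.2 kmol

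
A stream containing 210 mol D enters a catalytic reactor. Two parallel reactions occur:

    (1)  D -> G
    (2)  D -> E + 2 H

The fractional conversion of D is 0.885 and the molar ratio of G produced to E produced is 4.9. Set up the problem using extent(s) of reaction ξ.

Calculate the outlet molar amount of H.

Conversion of D: D consumed = 0.885 × 210 = 185.8 mol = 1ξ₁ + 1ξ₂.
Selectivity: 1ξ₁ / (1ξ₂) = 4.9 → ξ₁ = 4.9 ξ₂.
Substitute: (1·4.9 + 1) ξ₂ = 185.8 → ξ₂ = 31.5 mol, ξ₁ = 154.3 mol.
Outlet amounts (n = n₀ + Σ ν·ξ):
  D: 210 − 1(154.3) − 1(31.5) = 24.15
  G: 0 + 1(154.3) = 154.3
  E: 0 + 1(31.5) = 31.5
  H: 0 + 2(31.5) = 63

63 mol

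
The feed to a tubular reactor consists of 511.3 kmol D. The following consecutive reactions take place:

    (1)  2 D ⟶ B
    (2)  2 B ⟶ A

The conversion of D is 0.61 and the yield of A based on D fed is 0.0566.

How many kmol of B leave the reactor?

98.1 kmol

Conversion of D: D consumed = 2ξ₁ = 0.61 × 511.3 → ξ₁ = 155.9 kmol.
Yield of A: 1ξ₂ / 511.3 = 0.0566 → ξ₂ = 28.94 kmol.
Outlet amounts (n = n₀ + Σ ν·ξ):
  D: 511.3 − 2(155.9) = 199.4
  B: 0 + 1(155.9) − 2(28.94) = 98.07
  A: 0 + 1(28.94) = 28.94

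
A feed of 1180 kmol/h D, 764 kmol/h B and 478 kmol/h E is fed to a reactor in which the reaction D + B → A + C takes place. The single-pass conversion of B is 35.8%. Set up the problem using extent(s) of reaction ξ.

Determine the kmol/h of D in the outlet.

906 kmol/h

B reacted = 0.358 × 764 = 273.5 kmol/h; ν_B = −1, so ξ = 273.5/1 = 273.5 kmol/h.
Outlet amounts (n = n₀ + ν ξ):
  D: 1180 − 1(273.5) = 906.5
  B: 764 − 1(273.5) = 490.5
  A: 0 + 1(273.5) = 273.5
  C: 0 + 1(273.5) = 273.5
  E: 478 (inert)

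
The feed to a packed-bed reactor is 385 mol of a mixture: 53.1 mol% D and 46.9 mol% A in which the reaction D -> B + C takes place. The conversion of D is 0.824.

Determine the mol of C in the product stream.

168 mol

D reacted = 0.824 × 204.4 = 168.5 mol; ν_D = −1, so ξ = 168.5/1 = 168.5 mol.
Outlet amounts (n = n₀ + ν ξ):
  D: 204.4 − 1(168.5) = 35.98
  B: 0 + 1(168.5) = 168.5
  C: 0 + 1(168.5) = 168.5
  A: 180.6 (inert)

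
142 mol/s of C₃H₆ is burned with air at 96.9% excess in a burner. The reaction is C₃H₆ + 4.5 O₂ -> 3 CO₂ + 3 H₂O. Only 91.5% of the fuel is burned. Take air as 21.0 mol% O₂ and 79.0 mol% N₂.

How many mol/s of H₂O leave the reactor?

390 mol/s

Stoichiometric O₂ = 4.5 × 142 = 639 mol/s; O₂ fed = 639 × 1.969 = 1258 mol/s.
N₂ fed = 1258 × 79/21 = 4733 mol/s.
Fuel reacted = 0.915 × 142 → ξ = 129.9 mol/s.
Outlet (n = n₀ + ν ξ):
  C₃H₆: 142 − 1(129.9) = 12.07
  O₂: 1258 − 4.5(129.9) = 673.5
  N₂: 4733 (inert)
  CO₂: 0 + 3(129.9) = 389.8
  H₂O: 0 + 3(129.9) = 389.8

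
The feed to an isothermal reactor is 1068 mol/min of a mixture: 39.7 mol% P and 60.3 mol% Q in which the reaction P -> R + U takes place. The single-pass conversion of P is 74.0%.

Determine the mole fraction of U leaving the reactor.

P reacted = 0.74 × 424 = 313.8 mol/min; ν_P = −1, so ξ = 313.8/1 = 313.8 mol/min.
Outlet amounts (n = n₀ + ν ξ):
  P: 424 − 1(313.8) = 110.2
  R: 0 + 1(313.8) = 313.8
  U: 0 + 1(313.8) = 313.8
  Q: 644 (inert)
Total out = 1382 mol/min; y_U = 313.8 / 1382 = 0.2271.

0.227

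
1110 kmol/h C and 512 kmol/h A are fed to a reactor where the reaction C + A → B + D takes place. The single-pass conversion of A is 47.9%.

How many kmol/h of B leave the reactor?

A reacted = 0.479 × 512 = 245.2 kmol/h; ν_A = −1, so ξ = 245.2/1 = 245.2 kmol/h.
Outlet amounts (n = n₀ + ν ξ):
  C: 1110 − 1(245.2) = 864.8
  A: 512 − 1(245.2) = 266.8
  B: 0 + 1(245.2) = 245.2
  D: 0 + 1(245.2) = 245.2

245 kmol/h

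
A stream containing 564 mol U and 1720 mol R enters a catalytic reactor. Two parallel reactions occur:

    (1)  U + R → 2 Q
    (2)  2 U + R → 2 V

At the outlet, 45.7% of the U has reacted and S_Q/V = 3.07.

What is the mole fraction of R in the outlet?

0.678

Conversion of U: U consumed = 0.457 × 564 = 257.7 mol = 1ξ₁ + 2ξ₂.
Selectivity: 2ξ₁ / (2ξ₂) = 3.07 → ξ₁ = 3.07 ξ₂.
Substitute: (1·3.07 + 2) ξ₂ = 257.7 → ξ₂ = 50.84 mol, ξ₁ = 156.1 mol.
Outlet amounts (n = n₀ + Σ ν·ξ):
  U: 564 − 1(156.1) − 2(50.84) = 306.3
  R: 1720 − 1(156.1) − 1(50.84) = 1513
  Q: 0 + 2(156.1) = 312.1
  V: 0 + 2(50.84) = 101.7
Total out = 2233 mol; y_R = 1513 / 2233 = 0.6776.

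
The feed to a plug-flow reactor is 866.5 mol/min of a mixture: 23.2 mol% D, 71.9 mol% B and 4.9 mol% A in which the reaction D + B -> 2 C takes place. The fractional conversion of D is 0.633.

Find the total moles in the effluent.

D reacted = 0.633 × 201 = 127.3 mol/min; ν_D = −1, so ξ = 127.3/1 = 127.3 mol/min.
Outlet amounts (n = n₀ + ν ξ):
  D: 201 − 1(127.3) = 73.78
  B: 623 − 1(127.3) = 495.8
  C: 0 + 2(127.3) = 254.5
  A: 42.46 (inert)
Total out = 73.78 + 495.8 + 254.5 + 42.46 = 866.5 mol/min.

866 mol/min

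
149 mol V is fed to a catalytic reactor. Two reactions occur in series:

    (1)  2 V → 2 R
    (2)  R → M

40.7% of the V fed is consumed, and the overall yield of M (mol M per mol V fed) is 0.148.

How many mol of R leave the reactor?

38.6 mol

Conversion of V: V consumed = 2ξ₁ = 0.407 × 149 → ξ₁ = 30.32 mol.
Yield of M: 1ξ₂ / 149 = 0.148 → ξ₂ = 22.05 mol.
Outlet amounts (n = n₀ + Σ ν·ξ):
  V: 149 − 2(30.32) = 88.36
  R: 0 + 2(30.32) − 1(22.05) = 38.59
  M: 0 + 1(22.05) = 22.05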